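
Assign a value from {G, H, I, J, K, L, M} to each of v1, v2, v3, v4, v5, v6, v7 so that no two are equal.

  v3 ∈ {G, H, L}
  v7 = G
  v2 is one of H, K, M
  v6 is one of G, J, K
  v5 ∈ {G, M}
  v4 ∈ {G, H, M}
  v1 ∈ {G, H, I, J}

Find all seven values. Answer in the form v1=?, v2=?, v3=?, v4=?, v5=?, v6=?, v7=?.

v1=I, v2=K, v3=L, v4=H, v5=M, v6=J, v7=G

v7 must be G (only option left). Eliminate G elsewhere: v1, v3, v4, v5, v6.
v5 has just one choice, so v5 = M. Eliminate M elsewhere: v2, v4.
That leaves v4 = H. Remove H from v1, v2, v3.
v2 must be K (only option left). So v6 can't be K.
v3 must be L (only option left).
v6 must be J (only option left). So v1 can't be J.
v1's domain is down to {I}, so v1 = I.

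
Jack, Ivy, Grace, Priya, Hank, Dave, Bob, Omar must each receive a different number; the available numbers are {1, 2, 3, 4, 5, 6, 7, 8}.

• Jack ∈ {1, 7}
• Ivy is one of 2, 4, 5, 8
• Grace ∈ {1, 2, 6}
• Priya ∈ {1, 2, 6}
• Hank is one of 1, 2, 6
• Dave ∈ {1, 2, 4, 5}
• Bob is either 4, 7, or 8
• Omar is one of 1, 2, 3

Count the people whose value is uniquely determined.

2

Among the 8 variables, 3 fits only Omar (and all 8 values in {1, 2, 3, 4, 5, 6, 7, 8} must be used), so Omar = 3.
Grace, Priya, Hank share exactly the 3 values {1, 2, 6}; by pigeonhole those values go to them, so strike 1, 2, 6 from Jack, Ivy, Dave.
Jack's domain is down to {7}, so Jack = 7. Remove 7 from Bob.
Determined: Jack=7, Omar=3. The other people each still have more than one consistent value. That makes 2.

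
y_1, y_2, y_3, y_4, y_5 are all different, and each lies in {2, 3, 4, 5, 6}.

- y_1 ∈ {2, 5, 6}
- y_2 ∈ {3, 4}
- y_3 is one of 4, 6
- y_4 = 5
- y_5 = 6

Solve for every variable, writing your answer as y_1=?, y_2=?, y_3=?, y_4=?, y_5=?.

y_4 must be 5 (only option left). Eliminate 5 elsewhere: y_1.
y_5 has just one choice, so y_5 = 6. So y_1, y_3 can't be 6.
y_1's domain is down to {2}, so y_1 = 2.
y_3 has just one choice, so y_3 = 4. Remove 4 from y_2.
y_2 has just one choice, so y_2 = 3.

y_1=2, y_2=3, y_3=4, y_4=5, y_5=6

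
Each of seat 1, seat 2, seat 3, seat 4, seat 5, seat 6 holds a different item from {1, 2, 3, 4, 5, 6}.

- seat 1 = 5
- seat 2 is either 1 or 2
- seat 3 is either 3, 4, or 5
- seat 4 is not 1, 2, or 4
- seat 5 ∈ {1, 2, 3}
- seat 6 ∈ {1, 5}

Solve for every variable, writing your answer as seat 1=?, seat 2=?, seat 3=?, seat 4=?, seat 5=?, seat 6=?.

seat 1=5, seat 2=2, seat 3=4, seat 4=6, seat 5=3, seat 6=1

seat 1 must be 5 (only option left). Strike 5 from seat 3, seat 4, seat 6.
That leaves seat 6 = 1. Eliminate 1 elsewhere: seat 2, seat 5.
seat 2's domain is down to {2}, so seat 2 = 2. Strike 2 from seat 5.
seat 5 must be 3 (only option left). Eliminate 3 elsewhere: seat 3, seat 4.
seat 3 must be 4 (only option left).
seat 4's domain is down to {6}, so seat 4 = 6.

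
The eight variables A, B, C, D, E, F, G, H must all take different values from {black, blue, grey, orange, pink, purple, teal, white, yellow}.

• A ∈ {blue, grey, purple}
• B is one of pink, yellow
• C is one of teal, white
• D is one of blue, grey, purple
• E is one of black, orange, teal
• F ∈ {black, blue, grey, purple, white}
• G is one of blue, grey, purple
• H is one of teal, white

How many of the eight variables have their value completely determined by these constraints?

2

C and H between them cover only {teal, white} — a naked pair. Remove those values from E, F.
A, D, G between them cover only {blue, grey, purple} — a naked triple. Remove those values from F.
F has just one choice, so F = black. Eliminate black elsewhere: E.
E has just one choice, so E = orange.
Determined: E=orange, F=black. The other variables each still have more than one consistent value. That makes 2.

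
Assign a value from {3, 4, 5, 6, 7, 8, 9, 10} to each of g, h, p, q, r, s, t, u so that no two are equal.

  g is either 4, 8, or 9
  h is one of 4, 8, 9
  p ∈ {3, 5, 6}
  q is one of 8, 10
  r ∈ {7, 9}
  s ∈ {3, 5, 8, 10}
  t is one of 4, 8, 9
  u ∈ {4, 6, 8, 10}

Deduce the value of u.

6

Among the 8 variables, 7 fits only r (and all 8 values in {3, 4, 5, 6, 7, 8, 9, 10} must be used), so r = 7.
The 3 variables g, h, t are confined to {4, 8, 9}, which locks those values in; drop them from q, s, u.
That leaves q = 10. Eliminate 10 elsewhere: s, u.
So u = 6.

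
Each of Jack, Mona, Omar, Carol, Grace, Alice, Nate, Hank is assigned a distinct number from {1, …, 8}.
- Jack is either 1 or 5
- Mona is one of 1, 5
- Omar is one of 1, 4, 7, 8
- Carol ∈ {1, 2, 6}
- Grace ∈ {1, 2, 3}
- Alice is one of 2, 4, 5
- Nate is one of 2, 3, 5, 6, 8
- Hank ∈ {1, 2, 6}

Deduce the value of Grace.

The 8 variables together cover exactly {1, 2, 3, 4, 5, 6, 7, 8} — 8 values for 8 variables — and 7 appears only in Omar's list, so Omar = 7.
Among the 7 still-open variables, 4 fits only Alice (and all 7 values in {1, 2, 3, 4, 5, 6, 8} must be used), so Alice = 4.
Among the 6 still-open variables, 8 fits only Nate (and all 6 values in {1, 2, 3, 5, 6, 8} must be used), so Nate = 8.
Among the 5 still-open variables, 3 fits only Grace (and all 5 values in {1, 2, 3, 5, 6} must be used), so Grace = 3.

3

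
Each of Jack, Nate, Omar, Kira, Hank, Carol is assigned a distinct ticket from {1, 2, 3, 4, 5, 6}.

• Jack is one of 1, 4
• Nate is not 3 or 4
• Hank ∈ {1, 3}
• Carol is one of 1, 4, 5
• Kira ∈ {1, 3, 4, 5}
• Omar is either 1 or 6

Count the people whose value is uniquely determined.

2

The 6 variables draw from only 6 values {1, 2, 3, 4, 5, 6}, so each is used; only Nate can be 2, hence Nate = 2.
Among the 5 still-open variables, 6 fits only Omar (and all 5 values in {1, 3, 4, 5, 6} must be used), so Omar = 6.
Determined: Nate=2, Omar=6. The other people each still have more than one consistent value. That makes 2.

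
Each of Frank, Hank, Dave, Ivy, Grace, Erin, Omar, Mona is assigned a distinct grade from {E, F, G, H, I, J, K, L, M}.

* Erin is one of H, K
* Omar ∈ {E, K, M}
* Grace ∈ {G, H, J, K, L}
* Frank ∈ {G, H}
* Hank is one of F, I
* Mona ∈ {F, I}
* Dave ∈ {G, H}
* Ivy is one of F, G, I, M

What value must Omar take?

Frank and Dave share exactly the 2 values {G, H}; by pigeonhole those values go to them, so strike G, H from Ivy, Grace, Erin.
That leaves Erin = K. Strike K from Grace, Omar.
Hank and Mona between them cover only {F, I} — a naked pair. Remove those values from Ivy.
That leaves Ivy = M. Remove M from Omar.
So Omar = E.

E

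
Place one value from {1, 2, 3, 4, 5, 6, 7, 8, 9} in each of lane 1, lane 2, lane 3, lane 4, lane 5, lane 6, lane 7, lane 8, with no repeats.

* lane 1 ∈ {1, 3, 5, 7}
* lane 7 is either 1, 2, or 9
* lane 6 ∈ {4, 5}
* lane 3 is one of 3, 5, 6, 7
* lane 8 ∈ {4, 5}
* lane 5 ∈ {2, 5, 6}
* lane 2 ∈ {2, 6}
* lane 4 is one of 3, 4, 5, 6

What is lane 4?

The 8 variables together cover exactly {1, 2, 3, 4, 5, 6, 7, 9} — 8 values for 8 variables — and 9 appears only in lane 7's list, so lane 7 = 9.
The 7 still-open variables together cover exactly {1, 2, 3, 4, 5, 6, 7} — 7 values for 7 variables — and 1 appears only in lane 1's list, so lane 1 = 1.
Among the 6 still-open variables, 7 fits only lane 3 (and all 6 values in {2, 3, 4, 5, 6, 7} must be used), so lane 3 = 7.
Among the 5 still-open variables, 3 fits only lane 4 (and all 5 values in {2, 3, 4, 5, 6} must be used), so lane 4 = 3.

3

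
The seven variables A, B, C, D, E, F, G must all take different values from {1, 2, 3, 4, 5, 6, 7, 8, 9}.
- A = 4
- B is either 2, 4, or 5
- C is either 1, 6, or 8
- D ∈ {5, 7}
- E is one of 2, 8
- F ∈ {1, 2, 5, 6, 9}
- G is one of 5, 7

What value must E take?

8

A must be 4 (only option left). Eliminate 4 elsewhere: B.
D and G share exactly the 2 values {5, 7}; by pigeonhole those values go to them, so strike 5, 7 from B, F.
B must be 2 (only option left). Eliminate 2 elsewhere: E, F.
So E = 8.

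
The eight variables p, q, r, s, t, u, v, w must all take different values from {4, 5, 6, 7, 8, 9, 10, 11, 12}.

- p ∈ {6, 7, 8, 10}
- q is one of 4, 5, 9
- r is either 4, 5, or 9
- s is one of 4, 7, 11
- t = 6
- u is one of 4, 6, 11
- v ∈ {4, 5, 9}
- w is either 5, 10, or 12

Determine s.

t must be 6 (only option left). So p, u can't be 6.
The 3 variables q, r, v are confined to {4, 5, 9}, which locks those values in; drop them from s, u, w.
u's domain is down to {11}, so u = 11. Eliminate 11 elsewhere: s.
So s = 7.

7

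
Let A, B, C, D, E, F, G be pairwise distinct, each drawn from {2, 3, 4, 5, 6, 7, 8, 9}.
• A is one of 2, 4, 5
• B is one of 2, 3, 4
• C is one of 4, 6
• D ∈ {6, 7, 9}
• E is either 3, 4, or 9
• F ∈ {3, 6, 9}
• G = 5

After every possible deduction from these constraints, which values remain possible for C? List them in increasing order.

G must be 5 (only option left). Strike 5 from A.
The 6 still-open variables together cover exactly {2, 3, 4, 6, 7, 9} — 6 values for 6 variables — and 7 appears only in D's list, so D = 7.
No further eliminations apply; C can still be any of 4, 6.

4, 6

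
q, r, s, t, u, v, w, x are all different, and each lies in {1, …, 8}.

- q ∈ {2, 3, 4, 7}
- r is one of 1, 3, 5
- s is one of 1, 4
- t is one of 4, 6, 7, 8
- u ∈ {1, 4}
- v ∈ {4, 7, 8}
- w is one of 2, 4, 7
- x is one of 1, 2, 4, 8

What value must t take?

Among the 8 variables, 5 fits only r (and all 8 values in {1, 2, 3, 4, 5, 6, 7, 8} must be used), so r = 5.
The 7 still-open variables draw from only 7 values {1, 2, 3, 4, 6, 7, 8}, so each is used; only q can be 3, hence q = 3.
The 6 still-open variables draw from only 6 values {1, 2, 4, 6, 7, 8}, so each is used; only t can be 6, hence t = 6.

6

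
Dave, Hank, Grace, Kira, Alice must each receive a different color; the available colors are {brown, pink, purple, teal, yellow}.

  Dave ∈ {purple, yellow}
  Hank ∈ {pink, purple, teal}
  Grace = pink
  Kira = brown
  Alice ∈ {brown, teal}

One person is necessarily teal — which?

Grace's domain is down to {pink}, so Grace = pink. Eliminate pink elsewhere: Hank.
Kira must be brown (only option left). Strike brown from Alice.
So teal goes to Alice.

Alice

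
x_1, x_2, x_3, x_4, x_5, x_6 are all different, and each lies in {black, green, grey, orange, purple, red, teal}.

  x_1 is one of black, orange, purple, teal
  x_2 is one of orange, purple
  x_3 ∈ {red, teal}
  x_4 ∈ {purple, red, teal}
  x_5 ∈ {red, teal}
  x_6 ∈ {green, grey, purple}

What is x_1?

black

The 2 variables x_3 and x_5 are confined to {red, teal}, which locks those values in; drop them from x_1, x_4.
x_4's domain is down to {purple}, so x_4 = purple. Strike purple from x_1, x_2, x_6.
x_2 has just one choice, so x_2 = orange. Eliminate orange elsewhere: x_1.
So x_1 = black.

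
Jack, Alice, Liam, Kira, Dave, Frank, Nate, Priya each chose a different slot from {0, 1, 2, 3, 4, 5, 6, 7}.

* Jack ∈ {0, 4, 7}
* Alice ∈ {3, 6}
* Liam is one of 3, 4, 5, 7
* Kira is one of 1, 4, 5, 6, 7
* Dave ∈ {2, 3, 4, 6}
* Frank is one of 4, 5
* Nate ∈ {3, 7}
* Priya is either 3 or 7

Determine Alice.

Among the 8 variables, 0 fits only Jack (and all 8 values in {0, 1, 2, 3, 4, 5, 6, 7} must be used), so Jack = 0.
The 7 still-open variables draw from only 7 values {1, 2, 3, 4, 5, 6, 7}, so each is used; only Kira can be 1, hence Kira = 1.
The 6 still-open variables draw from only 6 values {2, 3, 4, 5, 6, 7}, so each is used; only Dave can be 2, hence Dave = 2.
Among the 5 still-open variables, 6 fits only Alice (and all 5 values in {3, 4, 5, 6, 7} must be used), so Alice = 6.

6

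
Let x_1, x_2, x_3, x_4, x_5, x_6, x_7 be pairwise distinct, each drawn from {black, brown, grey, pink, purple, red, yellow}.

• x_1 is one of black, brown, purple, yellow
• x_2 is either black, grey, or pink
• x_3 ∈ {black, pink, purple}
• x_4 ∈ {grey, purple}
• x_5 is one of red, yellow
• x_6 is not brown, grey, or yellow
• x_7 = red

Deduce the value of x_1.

x_7 must be red (only option left). Remove red from x_5, x_6.
x_5 must be yellow (only option left). Remove yellow from x_1.
The 5 still-open variables together cover exactly {black, brown, grey, pink, purple} — 5 values for 5 variables — and brown appears only in x_1's list, so x_1 = brown.

brown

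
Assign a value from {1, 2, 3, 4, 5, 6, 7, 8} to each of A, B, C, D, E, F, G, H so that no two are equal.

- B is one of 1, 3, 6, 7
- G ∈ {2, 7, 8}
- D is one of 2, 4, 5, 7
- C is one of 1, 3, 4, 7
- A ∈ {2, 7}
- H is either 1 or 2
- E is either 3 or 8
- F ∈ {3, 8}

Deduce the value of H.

1

The 8 variables together cover exactly {1, 2, 3, 4, 5, 6, 7, 8} — 8 values for 8 variables — and 5 appears only in D's list, so D = 5.
The 7 still-open variables draw from only 7 values {1, 2, 3, 4, 6, 7, 8}, so each is used; only C can be 4, hence C = 4.
Among the 6 still-open variables, 6 fits only B (and all 6 values in {1, 2, 3, 6, 7, 8} must be used), so B = 6.
The 5 still-open variables draw from only 5 values {1, 2, 3, 7, 8}, so each is used; only H can be 1, hence H = 1.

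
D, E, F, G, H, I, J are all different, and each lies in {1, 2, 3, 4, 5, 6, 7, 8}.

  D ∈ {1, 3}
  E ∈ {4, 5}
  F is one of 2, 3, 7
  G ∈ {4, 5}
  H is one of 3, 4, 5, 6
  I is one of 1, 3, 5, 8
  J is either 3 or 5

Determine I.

8

E and G share exactly the 2 values {4, 5}; by pigeonhole those values go to them, so strike 4, 5 from H, I, J.
J must be 3 (only option left). Eliminate 3 elsewhere: D, F, H, I.
That leaves D = 1. Strike 1 from I.
So I = 8.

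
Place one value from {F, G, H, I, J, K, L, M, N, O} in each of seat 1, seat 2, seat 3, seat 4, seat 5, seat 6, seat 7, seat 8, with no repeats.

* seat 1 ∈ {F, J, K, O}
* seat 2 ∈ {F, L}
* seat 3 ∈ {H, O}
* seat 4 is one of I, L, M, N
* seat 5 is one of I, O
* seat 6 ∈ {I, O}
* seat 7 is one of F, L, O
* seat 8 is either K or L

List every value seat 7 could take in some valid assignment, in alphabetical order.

The 2 variables seat 5 and seat 6 are confined to {I, O}, which locks those values in; drop them from seat 1, seat 3, seat 4, seat 7.
seat 3 must be H (only option left).
seat 2 and seat 7 share exactly the 2 values {F, L}; by pigeonhole those values go to them, so strike F, L from seat 1, seat 4, seat 8.
seat 8 has just one choice, so seat 8 = K. Remove K from seat 1.
seat 1 has just one choice, so seat 1 = J.
No further eliminations apply; seat 7 can still be any of F, L.

F, L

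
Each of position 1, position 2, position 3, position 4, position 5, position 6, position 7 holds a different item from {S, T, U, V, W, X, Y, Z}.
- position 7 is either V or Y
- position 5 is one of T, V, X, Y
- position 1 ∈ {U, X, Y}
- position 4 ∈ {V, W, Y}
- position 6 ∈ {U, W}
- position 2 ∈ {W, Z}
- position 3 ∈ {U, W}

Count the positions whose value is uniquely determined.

The 7 variables draw from only 7 values {T, U, V, W, X, Y, Z}, so each is used; only position 5 can be T, hence position 5 = T.
Among the 6 still-open variables, X fits only position 1 (and all 6 values in {U, V, W, X, Y, Z} must be used), so position 1 = X.
The 5 still-open variables draw from only 5 values {U, V, W, Y, Z}, so each is used; only position 2 can be Z, hence position 2 = Z.
position 3 and position 6 between them cover only {U, W} — a naked pair. Remove those values from position 4.
Determined: position 1=X, position 2=Z, position 5=T. The other positions each still have more than one consistent value. That makes 3.

3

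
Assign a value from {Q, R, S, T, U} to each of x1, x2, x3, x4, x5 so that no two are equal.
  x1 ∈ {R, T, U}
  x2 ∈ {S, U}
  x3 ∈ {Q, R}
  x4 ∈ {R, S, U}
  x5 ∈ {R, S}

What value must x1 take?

The 5 variables draw from only 5 values {Q, R, S, T, U}, so each is used; only x3 can be Q, hence x3 = Q.
The 4 still-open variables together cover exactly {R, S, T, U} — 4 values for 4 variables — and T appears only in x1's list, so x1 = T.

T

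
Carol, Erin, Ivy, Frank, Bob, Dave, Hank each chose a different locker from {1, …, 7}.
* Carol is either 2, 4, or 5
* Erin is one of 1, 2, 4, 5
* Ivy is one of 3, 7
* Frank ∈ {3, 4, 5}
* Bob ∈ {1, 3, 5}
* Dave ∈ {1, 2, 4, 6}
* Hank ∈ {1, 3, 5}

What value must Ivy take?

7

The 7 variables together cover exactly {1, 2, 3, 4, 5, 6, 7} — 7 values for 7 variables — and 6 appears only in Dave's list, so Dave = 6.
The 6 still-open variables draw from only 6 values {1, 2, 3, 4, 5, 7}, so each is used; only Ivy can be 7, hence Ivy = 7.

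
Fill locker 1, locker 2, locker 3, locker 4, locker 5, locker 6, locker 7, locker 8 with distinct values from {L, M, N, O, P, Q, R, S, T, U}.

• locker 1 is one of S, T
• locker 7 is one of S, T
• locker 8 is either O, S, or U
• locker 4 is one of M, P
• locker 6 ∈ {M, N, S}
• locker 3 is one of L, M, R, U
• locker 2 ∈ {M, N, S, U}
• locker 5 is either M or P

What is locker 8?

locker 1 and locker 7 share exactly the 2 values {S, T}; by pigeonhole those values go to them, so strike S, T from locker 2, locker 6, locker 8.
The 2 variables locker 4 and locker 5 are confined to {M, P}, which locks those values in; drop them from locker 2, locker 3, locker 6.
locker 6 has just one choice, so locker 6 = N. Remove N from locker 2.
That leaves locker 2 = U. Strike U from locker 3, locker 8.
So locker 8 = O.

O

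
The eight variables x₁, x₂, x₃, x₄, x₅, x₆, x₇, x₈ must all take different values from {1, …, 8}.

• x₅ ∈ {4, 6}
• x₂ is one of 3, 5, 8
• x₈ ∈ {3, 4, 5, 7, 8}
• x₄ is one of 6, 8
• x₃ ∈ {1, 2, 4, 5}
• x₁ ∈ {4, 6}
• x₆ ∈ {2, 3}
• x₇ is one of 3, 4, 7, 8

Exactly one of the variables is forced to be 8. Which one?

Among the 8 variables, 1 fits only x₃ (and all 8 values in {1, 2, 3, 4, 5, 6, 7, 8} must be used), so x₃ = 1.
Among the 7 still-open variables, 2 fits only x₆ (and all 7 values in {2, 3, 4, 5, 6, 7, 8} must be used), so x₆ = 2.
The 2 variables x₁ and x₅ are confined to {4, 6}, which locks those values in; drop them from x₄, x₇, x₈.
So 8 goes to x₄.

x₄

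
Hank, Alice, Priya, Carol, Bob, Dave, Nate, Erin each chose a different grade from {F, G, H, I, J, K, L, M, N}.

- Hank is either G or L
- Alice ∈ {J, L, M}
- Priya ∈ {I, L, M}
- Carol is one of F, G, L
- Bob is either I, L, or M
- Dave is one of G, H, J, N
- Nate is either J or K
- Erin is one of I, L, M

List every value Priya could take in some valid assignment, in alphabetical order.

I, L, M

The 3 variables Priya, Bob, Erin are confined to {I, L, M}, which locks those values in; drop them from Hank, Alice, Carol.
That leaves Hank = G. Eliminate G elsewhere: Carol, Dave.
Alice's domain is down to {J}, so Alice = J. So Dave, Nate can't be J.
Carol's domain is down to {F}, so Carol = F.
Nate must be K (only option left).
No further eliminations apply; Priya can still be any of I, L, M.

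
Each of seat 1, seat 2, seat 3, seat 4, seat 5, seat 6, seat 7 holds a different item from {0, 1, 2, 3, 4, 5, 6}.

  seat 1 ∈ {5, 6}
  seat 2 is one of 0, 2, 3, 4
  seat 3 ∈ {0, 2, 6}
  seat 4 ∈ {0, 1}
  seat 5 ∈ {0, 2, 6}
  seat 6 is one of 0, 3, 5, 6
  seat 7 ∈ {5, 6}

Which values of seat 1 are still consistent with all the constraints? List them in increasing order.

5, 6

The 7 variables draw from only 7 values {0, 1, 2, 3, 4, 5, 6}, so each is used; only seat 4 can be 1, hence seat 4 = 1.
The 6 still-open variables together cover exactly {0, 2, 3, 4, 5, 6} — 6 values for 6 variables — and 4 appears only in seat 2's list, so seat 2 = 4.
The 5 still-open variables together cover exactly {0, 2, 3, 5, 6} — 5 values for 5 variables — and 3 appears only in seat 6's list, so seat 6 = 3.
seat 1 and seat 7 between them cover only {5, 6} — a naked pair. Remove those values from seat 3, seat 5.
No further eliminations apply; seat 1 can still be any of 5, 6.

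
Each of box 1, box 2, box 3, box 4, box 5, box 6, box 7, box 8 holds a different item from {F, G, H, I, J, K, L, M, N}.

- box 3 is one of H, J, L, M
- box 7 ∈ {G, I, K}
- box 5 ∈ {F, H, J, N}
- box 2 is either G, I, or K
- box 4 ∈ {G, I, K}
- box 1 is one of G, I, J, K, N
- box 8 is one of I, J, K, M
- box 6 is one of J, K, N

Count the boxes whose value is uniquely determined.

box 2, box 4, box 7 share exactly the 3 values {G, I, K}; by pigeonhole those values go to them, so strike G, I, K from box 1, box 6, box 8.
box 1 and box 6 between them cover only {J, N} — a naked pair. Remove those values from box 3, box 5, box 8.
box 8 has just one choice, so box 8 = M. So box 3 can't be M.
Determined: box 8=M. The other boxes each still have more than one consistent value. That makes 1.

1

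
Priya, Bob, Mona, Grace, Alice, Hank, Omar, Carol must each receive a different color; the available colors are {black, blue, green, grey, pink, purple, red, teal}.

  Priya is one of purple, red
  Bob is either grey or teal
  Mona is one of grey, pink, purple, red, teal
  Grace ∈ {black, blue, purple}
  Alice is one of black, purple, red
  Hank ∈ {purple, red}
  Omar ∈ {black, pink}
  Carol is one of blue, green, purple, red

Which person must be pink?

The 8 variables draw from only 8 values {black, blue, green, grey, pink, purple, red, teal}, so each is used; only Carol can be green, hence Carol = green.
The 7 still-open variables draw from only 7 values {black, blue, grey, pink, purple, red, teal}, so each is used; only Grace can be blue, hence Grace = blue.
Priya and Hank share exactly the 2 values {purple, red}; by pigeonhole those values go to them, so strike purple, red from Mona, Alice.
Alice must be black (only option left). Strike black from Omar.
So pink goes to Omar.

Omar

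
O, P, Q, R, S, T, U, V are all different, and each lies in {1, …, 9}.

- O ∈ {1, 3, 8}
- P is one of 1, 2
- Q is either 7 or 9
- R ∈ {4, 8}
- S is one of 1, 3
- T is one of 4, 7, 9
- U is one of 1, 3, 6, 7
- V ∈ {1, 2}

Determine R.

The 8 variables together cover exactly {1, 2, 3, 4, 6, 7, 8, 9} — 8 values for 8 variables — and 6 appears only in U's list, so U = 6.
P and V share exactly the 2 values {1, 2}; by pigeonhole those values go to them, so strike 1, 2 from O, S.
S must be 3 (only option left). Eliminate 3 elsewhere: O.
O must be 8 (only option left). So R can't be 8.
So R = 4.

4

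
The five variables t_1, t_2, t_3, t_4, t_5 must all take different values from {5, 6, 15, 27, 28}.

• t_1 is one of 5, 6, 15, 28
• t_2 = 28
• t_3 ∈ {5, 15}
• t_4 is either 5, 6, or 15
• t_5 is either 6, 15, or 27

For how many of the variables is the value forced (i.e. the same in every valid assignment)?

2

t_2's domain is down to {28}, so t_2 = 28. Eliminate 28 elsewhere: t_1.
The 4 still-open variables together cover exactly {5, 6, 15, 27} — 4 values for 4 variables — and 27 appears only in t_5's list, so t_5 = 27.
Determined: t_2=28, t_5=27. The other variables each still have more than one consistent value. That makes 2.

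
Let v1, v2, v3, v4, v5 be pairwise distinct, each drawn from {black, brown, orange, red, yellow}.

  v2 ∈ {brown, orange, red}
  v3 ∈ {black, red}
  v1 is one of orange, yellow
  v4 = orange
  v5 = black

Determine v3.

v4 has just one choice, so v4 = orange. Eliminate orange elsewhere: v1, v2.
v5's domain is down to {black}, so v5 = black. So v3 can't be black.
So v3 = red.

red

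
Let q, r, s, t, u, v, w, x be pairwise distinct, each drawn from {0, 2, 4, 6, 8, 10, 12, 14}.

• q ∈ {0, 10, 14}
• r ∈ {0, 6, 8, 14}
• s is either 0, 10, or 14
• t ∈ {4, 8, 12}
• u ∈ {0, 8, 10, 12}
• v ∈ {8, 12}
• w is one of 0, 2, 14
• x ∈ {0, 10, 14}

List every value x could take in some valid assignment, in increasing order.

0, 10, 14

The 8 variables draw from only 8 values {0, 2, 4, 6, 8, 10, 12, 14}, so each is used; only w can be 2, hence w = 2.
Among the 7 still-open variables, 4 fits only t (and all 7 values in {0, 4, 6, 8, 10, 12, 14} must be used), so t = 4.
The 6 still-open variables draw from only 6 values {0, 6, 8, 10, 12, 14}, so each is used; only r can be 6, hence r = 6.
q, s, x between them cover only {0, 10, 14} — a naked triple. Remove those values from u.
No further eliminations apply; x can still be any of 0, 10, 14.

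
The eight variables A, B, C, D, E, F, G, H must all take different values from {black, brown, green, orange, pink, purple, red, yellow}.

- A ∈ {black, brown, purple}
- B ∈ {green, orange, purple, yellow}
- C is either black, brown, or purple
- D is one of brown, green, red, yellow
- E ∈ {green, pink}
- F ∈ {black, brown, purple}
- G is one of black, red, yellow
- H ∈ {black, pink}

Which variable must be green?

E

The 8 variables draw from only 8 values {black, brown, green, orange, pink, purple, red, yellow}, so each is used; only B can be orange, hence B = orange.
A, C, F share exactly the 3 values {black, brown, purple}; by pigeonhole those values go to them, so strike black, brown, purple from D, G, H.
H's domain is down to {pink}, so H = pink. So E can't be pink.
So green goes to E.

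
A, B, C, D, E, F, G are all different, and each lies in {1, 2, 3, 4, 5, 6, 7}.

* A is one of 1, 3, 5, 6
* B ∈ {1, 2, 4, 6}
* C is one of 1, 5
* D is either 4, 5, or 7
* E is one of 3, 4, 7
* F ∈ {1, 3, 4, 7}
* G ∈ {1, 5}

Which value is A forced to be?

6

The 7 variables draw from only 7 values {1, 2, 3, 4, 5, 6, 7}, so each is used; only B can be 2, hence B = 2.
Among the 6 still-open variables, 6 fits only A (and all 6 values in {1, 3, 4, 5, 6, 7} must be used), so A = 6.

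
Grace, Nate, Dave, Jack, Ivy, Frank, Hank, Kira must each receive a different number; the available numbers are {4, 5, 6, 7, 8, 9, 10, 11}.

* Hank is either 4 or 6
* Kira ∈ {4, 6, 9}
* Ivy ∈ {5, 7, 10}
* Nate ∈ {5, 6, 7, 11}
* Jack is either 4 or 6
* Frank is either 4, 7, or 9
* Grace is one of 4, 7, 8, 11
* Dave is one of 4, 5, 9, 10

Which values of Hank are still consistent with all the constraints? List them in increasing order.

4, 6

Among the 8 variables, 8 fits only Grace (and all 8 values in {4, 5, 6, 7, 8, 9, 10, 11} must be used), so Grace = 8.
The 7 still-open variables draw from only 7 values {4, 5, 6, 7, 9, 10, 11}, so each is used; only Nate can be 11, hence Nate = 11.
The 2 variables Jack and Hank are confined to {4, 6}, which locks those values in; drop them from Dave, Frank, Kira.
Kira has just one choice, so Kira = 9. Remove 9 from Dave, Frank.
Frank has just one choice, so Frank = 7. Remove 7 from Ivy.
No further eliminations apply; Hank can still be any of 4, 6.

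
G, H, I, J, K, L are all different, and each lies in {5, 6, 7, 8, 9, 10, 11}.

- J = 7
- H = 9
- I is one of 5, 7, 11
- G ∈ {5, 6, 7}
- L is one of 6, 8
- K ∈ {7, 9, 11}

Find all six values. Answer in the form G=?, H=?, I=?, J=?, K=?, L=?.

G=6, H=9, I=5, J=7, K=11, L=8

H has just one choice, so H = 9. Eliminate 9 elsewhere: K.
J's domain is down to {7}, so J = 7. Strike 7 from G, I, K.
K has just one choice, so K = 11. Remove 11 from I.
I's domain is down to {5}, so I = 5. So G can't be 5.
That leaves G = 6. Remove 6 from L.
That leaves L = 8.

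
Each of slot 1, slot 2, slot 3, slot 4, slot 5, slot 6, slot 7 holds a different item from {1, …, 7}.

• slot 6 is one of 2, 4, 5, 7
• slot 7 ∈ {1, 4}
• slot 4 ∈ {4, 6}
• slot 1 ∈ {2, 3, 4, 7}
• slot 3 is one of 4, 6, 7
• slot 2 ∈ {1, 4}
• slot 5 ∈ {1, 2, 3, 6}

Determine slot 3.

7

Among the 7 variables, 5 fits only slot 6 (and all 7 values in {1, 2, 3, 4, 5, 6, 7} must be used), so slot 6 = 5.
slot 2 and slot 7 between them cover only {1, 4} — a naked pair. Remove those values from slot 1, slot 3, slot 4, slot 5.
slot 4 must be 6 (only option left). Eliminate 6 elsewhere: slot 3, slot 5.
So slot 3 = 7.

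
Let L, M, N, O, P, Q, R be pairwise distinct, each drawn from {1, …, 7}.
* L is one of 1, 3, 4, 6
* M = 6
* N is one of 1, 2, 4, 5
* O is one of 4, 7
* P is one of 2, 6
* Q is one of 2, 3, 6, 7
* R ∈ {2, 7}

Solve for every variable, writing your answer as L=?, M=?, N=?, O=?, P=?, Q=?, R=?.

L=1, M=6, N=5, O=4, P=2, Q=3, R=7

M's domain is down to {6}, so M = 6. Strike 6 from L, P, Q.
P's domain is down to {2}, so P = 2. Strike 2 from N, Q, R.
R must be 7 (only option left). Eliminate 7 elsewhere: O, Q.
That leaves O = 4. Eliminate 4 elsewhere: L, N.
Q's domain is down to {3}, so Q = 3. Eliminate 3 elsewhere: L.
L's domain is down to {1}, so L = 1. Eliminate 1 elsewhere: N.
That leaves N = 5.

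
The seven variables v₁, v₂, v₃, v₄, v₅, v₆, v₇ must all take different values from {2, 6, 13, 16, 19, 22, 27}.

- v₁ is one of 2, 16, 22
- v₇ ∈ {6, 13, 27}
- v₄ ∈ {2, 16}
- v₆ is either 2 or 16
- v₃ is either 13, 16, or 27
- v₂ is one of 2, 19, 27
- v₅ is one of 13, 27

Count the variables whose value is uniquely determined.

Among the 7 variables, 6 fits only v₇ (and all 7 values in {2, 6, 13, 16, 19, 22, 27} must be used), so v₇ = 6.
Among the 6 still-open variables, 19 fits only v₂ (and all 6 values in {2, 13, 16, 19, 22, 27} must be used), so v₂ = 19.
The 5 still-open variables draw from only 5 values {2, 13, 16, 22, 27}, so each is used; only v₁ can be 22, hence v₁ = 22.
v₄ and v₆ between them cover only {2, 16} — a naked pair. Remove those values from v₃.
Determined: v₁=22, v₂=19, v₇=6. The other variables each still have more than one consistent value. That makes 3.

3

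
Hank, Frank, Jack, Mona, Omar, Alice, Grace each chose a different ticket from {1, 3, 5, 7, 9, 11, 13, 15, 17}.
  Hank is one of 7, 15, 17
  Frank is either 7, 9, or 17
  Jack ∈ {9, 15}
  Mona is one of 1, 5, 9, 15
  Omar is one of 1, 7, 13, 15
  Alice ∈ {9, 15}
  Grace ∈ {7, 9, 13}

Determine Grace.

13

Among the 7 variables, 5 fits only Mona (and all 7 values in {1, 5, 7, 9, 13, 15, 17} must be used), so Mona = 5.
Among the 6 still-open variables, 1 fits only Omar (and all 6 values in {1, 7, 9, 13, 15, 17} must be used), so Omar = 1.
The 5 still-open variables draw from only 5 values {7, 9, 13, 15, 17}, so each is used; only Grace can be 13, hence Grace = 13.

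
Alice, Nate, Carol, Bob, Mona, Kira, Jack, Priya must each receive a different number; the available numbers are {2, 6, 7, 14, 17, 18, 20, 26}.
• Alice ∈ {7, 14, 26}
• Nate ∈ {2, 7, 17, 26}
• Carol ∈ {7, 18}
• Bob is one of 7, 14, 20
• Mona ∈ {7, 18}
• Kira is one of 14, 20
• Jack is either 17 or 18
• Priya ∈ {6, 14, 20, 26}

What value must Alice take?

26

Among the 8 variables, 2 fits only Nate (and all 8 values in {2, 6, 7, 14, 17, 18, 20, 26} must be used), so Nate = 2.
Among the 7 still-open variables, 6 fits only Priya (and all 7 values in {6, 7, 14, 17, 18, 20, 26} must be used), so Priya = 6.
Among the 6 still-open variables, 17 fits only Jack (and all 6 values in {7, 14, 17, 18, 20, 26} must be used), so Jack = 17.
The 5 still-open variables together cover exactly {7, 14, 18, 20, 26} — 5 values for 5 variables — and 26 appears only in Alice's list, so Alice = 26.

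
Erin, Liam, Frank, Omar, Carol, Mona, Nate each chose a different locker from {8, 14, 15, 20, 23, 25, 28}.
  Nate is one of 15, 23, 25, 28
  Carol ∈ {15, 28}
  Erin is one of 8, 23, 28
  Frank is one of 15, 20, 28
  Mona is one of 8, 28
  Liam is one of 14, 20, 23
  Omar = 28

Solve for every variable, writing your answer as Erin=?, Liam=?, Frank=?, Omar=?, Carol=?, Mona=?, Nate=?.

Omar has just one choice, so Omar = 28. Remove 28 from Erin, Frank, Carol, Mona, Nate.
That leaves Carol = 15. Remove 15 from Frank, Nate.
Mona has just one choice, so Mona = 8. So Erin can't be 8.
Erin must be 23 (only option left). Remove 23 from Liam, Nate.
That leaves Frank = 20. Strike 20 from Liam.
Nate must be 25 (only option left).
That leaves Liam = 14.

Erin=23, Liam=14, Frank=20, Omar=28, Carol=15, Mona=8, Nate=25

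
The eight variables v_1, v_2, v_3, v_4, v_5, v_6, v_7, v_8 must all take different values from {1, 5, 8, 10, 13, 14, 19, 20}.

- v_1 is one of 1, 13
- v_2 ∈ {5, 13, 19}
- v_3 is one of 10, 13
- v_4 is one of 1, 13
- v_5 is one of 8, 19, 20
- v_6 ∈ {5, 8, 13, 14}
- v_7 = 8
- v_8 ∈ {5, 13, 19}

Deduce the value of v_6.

v_7 must be 8 (only option left). Remove 8 from v_5, v_6.
Among the 7 still-open variables, 10 fits only v_3 (and all 7 values in {1, 5, 10, 13, 14, 19, 20} must be used), so v_3 = 10.
The 6 still-open variables together cover exactly {1, 5, 13, 14, 19, 20} — 6 values for 6 variables — and 14 appears only in v_6's list, so v_6 = 14.

14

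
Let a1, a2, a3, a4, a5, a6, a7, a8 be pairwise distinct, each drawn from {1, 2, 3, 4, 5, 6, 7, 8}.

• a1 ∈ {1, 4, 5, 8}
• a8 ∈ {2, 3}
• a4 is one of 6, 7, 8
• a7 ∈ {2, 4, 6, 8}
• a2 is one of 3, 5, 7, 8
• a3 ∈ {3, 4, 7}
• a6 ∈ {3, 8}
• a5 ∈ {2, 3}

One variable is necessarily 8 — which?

a6

The 8 variables together cover exactly {1, 2, 3, 4, 5, 6, 7, 8} — 8 values for 8 variables — and 1 appears only in a1's list, so a1 = 1.
The 7 still-open variables together cover exactly {2, 3, 4, 5, 6, 7, 8} — 7 values for 7 variables — and 5 appears only in a2's list, so a2 = 5.
a5 and a8 between them cover only {2, 3} — a naked pair. Remove those values from a3, a6, a7.
So 8 goes to a6.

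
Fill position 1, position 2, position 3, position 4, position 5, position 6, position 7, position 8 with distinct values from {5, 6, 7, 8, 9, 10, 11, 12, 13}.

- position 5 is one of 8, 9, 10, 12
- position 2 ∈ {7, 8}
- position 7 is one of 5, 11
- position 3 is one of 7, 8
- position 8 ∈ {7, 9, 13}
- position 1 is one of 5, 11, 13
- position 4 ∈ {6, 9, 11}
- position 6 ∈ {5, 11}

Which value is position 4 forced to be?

The 2 variables position 2 and position 3 are confined to {7, 8}, which locks those values in; drop them from position 5, position 8.
position 6 and position 7 share exactly the 2 values {5, 11}; by pigeonhole those values go to them, so strike 5, 11 from position 1, position 4.
position 1 must be 13 (only option left). So position 8 can't be 13.
position 8 has just one choice, so position 8 = 9. Remove 9 from position 4, position 5.
So position 4 = 6.

6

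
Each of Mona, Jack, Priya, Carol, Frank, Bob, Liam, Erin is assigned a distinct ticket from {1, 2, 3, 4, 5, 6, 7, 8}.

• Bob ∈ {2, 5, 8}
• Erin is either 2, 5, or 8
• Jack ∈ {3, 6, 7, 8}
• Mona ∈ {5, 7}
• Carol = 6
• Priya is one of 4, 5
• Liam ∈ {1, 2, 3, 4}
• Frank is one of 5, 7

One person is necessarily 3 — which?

Jack

Carol has just one choice, so Carol = 6. Remove 6 from Jack.
Among the 7 still-open variables, 1 fits only Liam (and all 7 values in {1, 2, 3, 4, 5, 7, 8} must be used), so Liam = 1.
The 6 still-open variables together cover exactly {2, 3, 4, 5, 7, 8} — 6 values for 6 variables — and 3 appears only in Jack's list, so Jack = 3.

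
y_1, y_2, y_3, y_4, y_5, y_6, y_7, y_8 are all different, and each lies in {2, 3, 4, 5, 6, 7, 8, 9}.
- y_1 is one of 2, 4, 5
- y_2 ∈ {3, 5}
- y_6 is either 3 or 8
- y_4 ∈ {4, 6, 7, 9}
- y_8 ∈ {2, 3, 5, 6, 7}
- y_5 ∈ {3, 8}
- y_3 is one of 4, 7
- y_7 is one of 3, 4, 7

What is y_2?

The 8 variables draw from only 8 values {2, 3, 4, 5, 6, 7, 8, 9}, so each is used; only y_4 can be 9, hence y_4 = 9.
The 7 still-open variables together cover exactly {2, 3, 4, 5, 6, 7, 8} — 7 values for 7 variables — and 6 appears only in y_8's list, so y_8 = 6.
The 6 still-open variables together cover exactly {2, 3, 4, 5, 7, 8} — 6 values for 6 variables — and 2 appears only in y_1's list, so y_1 = 2.
The 5 still-open variables together cover exactly {3, 4, 5, 7, 8} — 5 values for 5 variables — and 5 appears only in y_2's list, so y_2 = 5.

5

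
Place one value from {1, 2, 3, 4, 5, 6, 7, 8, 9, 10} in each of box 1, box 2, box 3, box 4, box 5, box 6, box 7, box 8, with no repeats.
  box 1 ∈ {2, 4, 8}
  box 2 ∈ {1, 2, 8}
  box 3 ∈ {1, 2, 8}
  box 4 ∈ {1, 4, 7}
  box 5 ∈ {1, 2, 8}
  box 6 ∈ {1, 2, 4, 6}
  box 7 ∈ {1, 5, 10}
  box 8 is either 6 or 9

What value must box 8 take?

box 2, box 3, box 5 between them cover only {1, 2, 8} — a naked triple. Remove those values from box 1, box 4, box 6, box 7.
box 1's domain is down to {4}, so box 1 = 4. Eliminate 4 elsewhere: box 4, box 6.
box 4 must be 7 (only option left).
box 6's domain is down to {6}, so box 6 = 6. So box 8 can't be 6.
So box 8 = 9.

9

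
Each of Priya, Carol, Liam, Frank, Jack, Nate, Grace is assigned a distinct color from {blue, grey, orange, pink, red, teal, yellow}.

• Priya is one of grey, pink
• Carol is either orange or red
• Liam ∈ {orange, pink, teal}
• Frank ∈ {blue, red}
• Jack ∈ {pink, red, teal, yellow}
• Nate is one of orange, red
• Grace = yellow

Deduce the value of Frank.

blue

Grace has just one choice, so Grace = yellow. Remove yellow from Jack.
Among the 6 still-open variables, blue fits only Frank (and all 6 values in {blue, grey, orange, pink, red, teal} must be used), so Frank = blue.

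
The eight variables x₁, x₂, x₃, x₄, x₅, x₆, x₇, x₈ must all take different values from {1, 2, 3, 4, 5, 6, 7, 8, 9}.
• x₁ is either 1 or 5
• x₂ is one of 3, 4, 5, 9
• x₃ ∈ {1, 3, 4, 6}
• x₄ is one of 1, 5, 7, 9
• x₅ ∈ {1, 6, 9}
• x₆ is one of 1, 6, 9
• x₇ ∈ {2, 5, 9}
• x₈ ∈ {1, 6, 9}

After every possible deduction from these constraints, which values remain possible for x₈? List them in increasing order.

1, 6, 9

The 8 variables draw from only 8 values {1, 2, 3, 4, 5, 6, 7, 9}, so each is used; only x₇ can be 2, hence x₇ = 2.
The 7 still-open variables draw from only 7 values {1, 3, 4, 5, 6, 7, 9}, so each is used; only x₄ can be 7, hence x₄ = 7.
x₅, x₆, x₈ between them cover only {1, 6, 9} — a naked triple. Remove those values from x₁, x₂, x₃.
x₁ must be 5 (only option left). So x₂ can't be 5.
No further eliminations apply; x₈ can still be any of 1, 6, 9.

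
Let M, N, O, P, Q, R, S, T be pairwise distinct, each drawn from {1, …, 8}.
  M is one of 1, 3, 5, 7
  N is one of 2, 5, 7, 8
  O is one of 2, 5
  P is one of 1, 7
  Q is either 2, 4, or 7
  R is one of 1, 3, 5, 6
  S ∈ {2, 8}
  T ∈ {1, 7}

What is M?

Among the 8 variables, 4 fits only Q (and all 8 values in {1, 2, 3, 4, 5, 6, 7, 8} must be used), so Q = 4.
The 7 still-open variables draw from only 7 values {1, 2, 3, 5, 6, 7, 8}, so each is used; only R can be 6, hence R = 6.
Among the 6 still-open variables, 3 fits only M (and all 6 values in {1, 2, 3, 5, 7, 8} must be used), so M = 3.

3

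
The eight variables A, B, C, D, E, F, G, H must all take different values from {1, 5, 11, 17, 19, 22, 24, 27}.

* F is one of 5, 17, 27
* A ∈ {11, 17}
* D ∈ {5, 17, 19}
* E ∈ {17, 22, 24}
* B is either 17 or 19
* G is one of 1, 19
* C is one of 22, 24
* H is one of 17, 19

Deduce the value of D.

5

The 8 variables together cover exactly {1, 5, 11, 17, 19, 22, 24, 27} — 8 values for 8 variables — and 1 appears only in G's list, so G = 1.
Among the 7 still-open variables, 11 fits only A (and all 7 values in {5, 11, 17, 19, 22, 24, 27} must be used), so A = 11.
The 6 still-open variables together cover exactly {5, 17, 19, 22, 24, 27} — 6 values for 6 variables — and 27 appears only in F's list, so F = 27.
The 5 still-open variables together cover exactly {5, 17, 19, 22, 24} — 5 values for 5 variables — and 5 appears only in D's list, so D = 5.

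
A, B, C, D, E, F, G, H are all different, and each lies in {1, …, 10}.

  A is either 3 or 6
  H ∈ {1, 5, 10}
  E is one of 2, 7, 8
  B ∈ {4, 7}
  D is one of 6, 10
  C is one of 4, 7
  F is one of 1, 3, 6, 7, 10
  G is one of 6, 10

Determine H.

5

B and C share exactly the 2 values {4, 7}; by pigeonhole those values go to them, so strike 4, 7 from E, F.
D and G between them cover only {6, 10} — a naked pair. Remove those values from A, F, H.
A has just one choice, so A = 3. So F can't be 3.
F must be 1 (only option left). So H can't be 1.
So H = 5.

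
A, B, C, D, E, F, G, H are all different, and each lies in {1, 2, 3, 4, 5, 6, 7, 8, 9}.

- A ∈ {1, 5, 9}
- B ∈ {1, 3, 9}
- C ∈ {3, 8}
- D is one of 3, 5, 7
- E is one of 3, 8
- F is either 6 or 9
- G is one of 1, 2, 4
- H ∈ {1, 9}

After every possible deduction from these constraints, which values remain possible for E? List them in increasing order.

C and E between them cover only {3, 8} — a naked pair. Remove those values from B, D.
The 2 variables B and H are confined to {1, 9}, which locks those values in; drop them from A, F, G.
A's domain is down to {5}, so A = 5. Remove 5 from D.
D's domain is down to {7}, so D = 7.
F must be 6 (only option left).
No further eliminations apply; E can still be any of 3, 8.

3, 8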